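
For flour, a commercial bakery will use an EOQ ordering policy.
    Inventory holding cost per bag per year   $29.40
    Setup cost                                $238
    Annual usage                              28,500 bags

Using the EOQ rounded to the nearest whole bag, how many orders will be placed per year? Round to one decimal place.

Optimal lot size Q* = (2 × 28,500 × $238 / $29.4)^½ ≈ 679.29 → Q = 679
Orders per year = D/Q = 28,500 / 679 = 41.973

42.0 orders per year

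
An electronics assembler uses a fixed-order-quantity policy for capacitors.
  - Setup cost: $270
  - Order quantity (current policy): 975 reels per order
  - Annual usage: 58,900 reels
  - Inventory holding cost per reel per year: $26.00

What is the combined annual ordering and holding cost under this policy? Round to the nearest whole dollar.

Annual ordering cost = (D/Q)·S = (58,900/975) × 270 = $16,310.77
Annual holding cost  = (Q/2)·H = (975/2) × 26 = $12,675.00
Total = $16,310.77 + $12,675.00 = $28,985.77

$28,986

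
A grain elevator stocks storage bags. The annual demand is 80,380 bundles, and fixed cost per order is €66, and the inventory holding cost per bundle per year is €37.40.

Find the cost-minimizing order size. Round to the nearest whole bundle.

533 bundles

2DS/H = 2·80,380·66/37.4 = 283,694.12
EOQ = √283,694.12 ≈ 532.63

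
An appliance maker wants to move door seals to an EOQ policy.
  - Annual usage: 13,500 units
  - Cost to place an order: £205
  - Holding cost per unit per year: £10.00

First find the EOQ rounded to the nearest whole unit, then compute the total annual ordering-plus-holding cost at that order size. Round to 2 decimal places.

2DS/H = 2·13,500·205/10 = 553,500.00
EOQ = √553,500.00 ≈ 743.98 → Q = 744 units
Annual ordering cost = (D/Q)·S = (13,500/744) × 205 = £3,719.76
Annual holding cost  = (Q/2)·H = (744/2) × 10 = £3,720.00
Total = £3,719.76 + £3,720.00 = £7,439.76

£7,439.76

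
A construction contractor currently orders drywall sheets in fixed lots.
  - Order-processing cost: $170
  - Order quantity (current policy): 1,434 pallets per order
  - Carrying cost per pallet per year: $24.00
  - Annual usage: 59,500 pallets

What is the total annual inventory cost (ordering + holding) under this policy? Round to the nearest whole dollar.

Ordering: D/Q × S = 59,500/1,434 × $170 = $7,053.70
Holding:  Q/2 × H = 1,434/2 × $24 = $17,208.00
Total = $7,053.70 + $17,208.00 = $24,261.70

$24,262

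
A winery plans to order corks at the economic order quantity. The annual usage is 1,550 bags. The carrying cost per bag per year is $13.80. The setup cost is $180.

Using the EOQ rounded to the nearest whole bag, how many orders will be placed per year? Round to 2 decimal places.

7.71 orders per year

Q* = √(2·D·S / H) = √(2·1,550·180 / 13.8) = √40,434.8 ≈ 201.08 → Q = 201
Orders per year = D/Q = 1,550 / 201 = 7.711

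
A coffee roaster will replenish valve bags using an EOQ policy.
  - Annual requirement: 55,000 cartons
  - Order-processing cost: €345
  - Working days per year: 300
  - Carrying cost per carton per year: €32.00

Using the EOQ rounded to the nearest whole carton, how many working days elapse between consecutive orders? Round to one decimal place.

5.9 days

2DS/H = 2·55,000·345/32 = 1,185,937.50
EOQ = √1,185,937.50 ≈ 1,089.01 → Q = 1,089 cartons
Days between orders = 300 / (D/Q) = 300 / 50.505 ≈ 5.940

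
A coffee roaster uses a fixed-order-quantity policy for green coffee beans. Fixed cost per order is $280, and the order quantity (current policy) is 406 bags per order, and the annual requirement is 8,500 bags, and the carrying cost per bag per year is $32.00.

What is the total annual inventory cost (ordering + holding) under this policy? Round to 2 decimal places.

Annual ordering cost = (D/Q)·S = (8,500/406) × 280 = $5,862.07
Annual holding cost  = (Q/2)·H = (406/2) × 32 = $6,496.00
Total = $5,862.07 + $6,496.00 = $12,358.07

$12,358.07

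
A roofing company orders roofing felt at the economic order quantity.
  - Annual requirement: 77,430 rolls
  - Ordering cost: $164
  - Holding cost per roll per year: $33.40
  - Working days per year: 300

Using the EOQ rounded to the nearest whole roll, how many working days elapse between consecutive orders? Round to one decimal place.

3.4 days

Q* = √(2·D·S / H) = √(2·77,430·164 / 33.4) = √760,390.4 ≈ 872.00 → Q = 872 rolls
Days between orders = 300 / (D/Q) = 300 / 88.796 ≈ 3.379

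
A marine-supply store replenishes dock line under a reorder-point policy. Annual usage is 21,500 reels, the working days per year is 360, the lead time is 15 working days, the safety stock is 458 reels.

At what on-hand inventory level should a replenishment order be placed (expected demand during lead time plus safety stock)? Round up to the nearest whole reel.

1,354 reels

Daily demand d = 21,500 / 360 = 59.722 reels/day
Demand during lead time = 59.722 × 15 = 895.83
Reorder point = 895.83 + 458 = 1,353.83 → round up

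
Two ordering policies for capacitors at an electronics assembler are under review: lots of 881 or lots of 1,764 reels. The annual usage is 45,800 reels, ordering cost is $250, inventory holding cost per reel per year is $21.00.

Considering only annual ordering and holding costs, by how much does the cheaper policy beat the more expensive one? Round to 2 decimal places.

$2,765.83

Annual cost at Q: ordering D·S/Q plus holding Q·H/2.
TC(881) = (45,800/881)×250 + (881/2)×21 = $22,247.09
TC(1,764) = (45,800/1,764)×250 + (1,764/2)×21 = $25,012.93
Cheaper: Q = 881.  Difference = $2,765.83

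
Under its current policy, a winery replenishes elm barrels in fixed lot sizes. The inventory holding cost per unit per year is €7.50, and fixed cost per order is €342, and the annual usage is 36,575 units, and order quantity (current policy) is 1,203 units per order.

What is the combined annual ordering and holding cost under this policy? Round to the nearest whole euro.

Orders/yr = 36,575/1,203 = 30.403; ordering cost = 30.403 × €342 = €10,397.88
Average inventory = 1,203/2 = 601.5; holding cost = 601.5 × €7.5 = €4,511.25
Total = €10,397.88 + €4,511.25 = €14,909.13

€14,909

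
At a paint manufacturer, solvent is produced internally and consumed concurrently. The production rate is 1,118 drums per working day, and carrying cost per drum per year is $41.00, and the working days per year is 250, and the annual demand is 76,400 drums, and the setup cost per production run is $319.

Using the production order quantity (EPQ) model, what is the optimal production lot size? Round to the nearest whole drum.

d = 76,400/250 = 305.6000 drums/day;  effective holding cost H(1 − d/p) = 41·(1 − 305.6000/1118) = 29.79284
Q* = √(2DS / H_eff) = √(2·76,400·319 / 29.79284) ≈ 1,279.09

1,279 drums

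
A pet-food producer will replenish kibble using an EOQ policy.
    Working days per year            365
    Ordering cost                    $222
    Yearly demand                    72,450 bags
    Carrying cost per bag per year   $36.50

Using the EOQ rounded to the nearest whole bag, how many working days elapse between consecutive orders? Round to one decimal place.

Optimal lot size Q* = (2 × 72,450 × $222 / $36.5)^½ ≈ 938.78 → Q = 939 bags
Days between orders = 365 / (D/Q) = 365 / 77.157 ≈ 4.731

4.7 days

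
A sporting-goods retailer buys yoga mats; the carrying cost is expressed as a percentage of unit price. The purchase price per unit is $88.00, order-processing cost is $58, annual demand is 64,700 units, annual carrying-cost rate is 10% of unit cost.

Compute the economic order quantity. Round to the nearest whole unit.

924 units

Carrying cost H = $88 × 10% = $8.8000/unit/yr
Q* = √(2·D·S / H) = √(2·64,700·58 / 8.8) = √852,863.6 ≈ 923.51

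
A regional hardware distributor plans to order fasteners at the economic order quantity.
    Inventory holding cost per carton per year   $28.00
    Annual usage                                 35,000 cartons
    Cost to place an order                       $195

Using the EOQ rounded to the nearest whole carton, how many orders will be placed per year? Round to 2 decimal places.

Optimal lot size Q* = (2 × 35,000 × $195 / $28)^½ ≈ 698.21 → Q = 698
N = D/Q = 35,000/698 ≈ 50.143 orders/yr

50.14 orders per year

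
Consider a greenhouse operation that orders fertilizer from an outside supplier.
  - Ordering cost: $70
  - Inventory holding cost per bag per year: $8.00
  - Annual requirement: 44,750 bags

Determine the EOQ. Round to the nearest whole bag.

Q* = √(2·D·S / H) = √(2·44,750·70 / 8) = √783,125.0 ≈ 884.94

885 bags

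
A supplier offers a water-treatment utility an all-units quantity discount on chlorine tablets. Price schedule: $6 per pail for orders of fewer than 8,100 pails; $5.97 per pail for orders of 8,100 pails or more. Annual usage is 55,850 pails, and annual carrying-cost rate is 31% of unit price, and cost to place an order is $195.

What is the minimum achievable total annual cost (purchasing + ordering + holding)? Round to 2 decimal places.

$341,465.03

H₁ = 31%×$6 = $1.8600;  H₂ = 31%×$5.97 = $1.8507
EOQ₁ = √(2×55,850×195/1.8600) = 3,422.06  (< 8,100, feasible at tier 1)
EOQ₂ = √(2×55,850×195/1.8507) = 3,430.65  (< 8,100 → use Q = 8,100 at tier-2 price)
TC(tier 1 (EOQ₁), Q≈3,422.1) = $341,465.03
TC(tier 2, Q≈8,100.0) = $342,264.37
Minimum at tier 1 (EOQ₁): $341,465.03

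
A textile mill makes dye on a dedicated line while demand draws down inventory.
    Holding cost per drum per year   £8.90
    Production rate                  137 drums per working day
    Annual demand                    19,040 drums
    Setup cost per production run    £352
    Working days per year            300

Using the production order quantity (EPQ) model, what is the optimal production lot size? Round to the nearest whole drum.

d = 19,040/300 = 63.4667 drums/day;  effective holding cost H(1 − d/p) = 8.9·(1 − 63.4667/137) = 4.77698
Q* = √(2DS / H_eff) = √(2·19,040·352 / 4.77698) ≈ 1,675.11

1,675 drums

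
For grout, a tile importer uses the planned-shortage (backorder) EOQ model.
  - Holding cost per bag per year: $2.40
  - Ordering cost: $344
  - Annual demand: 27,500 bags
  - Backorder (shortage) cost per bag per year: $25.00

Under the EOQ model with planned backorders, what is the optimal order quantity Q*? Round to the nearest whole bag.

2,939 bags

Q* = √(2DS/H) · √((H + b)/b)
   = √(2 × 27,500 × 344 / 2.4) · √((2.4 + 25) / 25)
   = 2,807.727 × 1.0469 ≈ 2,939.41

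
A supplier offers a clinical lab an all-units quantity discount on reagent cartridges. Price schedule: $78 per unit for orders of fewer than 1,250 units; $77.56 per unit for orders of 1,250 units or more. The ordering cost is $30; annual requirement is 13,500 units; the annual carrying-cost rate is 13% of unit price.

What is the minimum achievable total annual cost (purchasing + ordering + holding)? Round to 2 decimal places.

H₁ = 13%×$78 = $10.1400;  H₂ = 13%×$77.56 = $10.0828
EOQ₁ = √(2×13,500×30/10.1400) = 282.63  (< 1,250, feasible at tier 1)
EOQ₂ = √(2×13,500×30/10.0828) = 283.43  (< 1,250 → use Q = 1,250 at tier-2 price)
TC(tier 1 (EOQ₁), Q≈282.6) = $1,055,865.90
TC(tier 2, Q≈1,250.0) = $1,053,685.75
Minimum at tier 2: $1,053,685.75

$1,053,685.75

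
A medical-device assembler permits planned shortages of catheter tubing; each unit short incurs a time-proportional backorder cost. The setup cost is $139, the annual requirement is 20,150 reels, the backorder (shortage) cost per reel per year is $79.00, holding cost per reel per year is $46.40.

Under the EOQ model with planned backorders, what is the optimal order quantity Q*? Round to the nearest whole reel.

438 reels

Q* = √(2DS/H) · √((H + b)/b)
   = √(2 × 20,150 × 139 / 46.4) · √((46.4 + 79) / 79)
   = 347.457 × 1.2599 ≈ 437.76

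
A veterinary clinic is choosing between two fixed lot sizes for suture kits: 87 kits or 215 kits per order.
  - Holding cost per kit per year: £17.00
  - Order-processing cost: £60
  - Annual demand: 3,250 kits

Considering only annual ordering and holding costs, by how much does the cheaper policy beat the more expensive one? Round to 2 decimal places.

TC(Q) = (D/Q)S + (Q/2)H
TC(87) = (3,250/87)×60 + (87/2)×17 = £2,980.88
TC(215) = (3,250/215)×60 + (215/2)×17 = £2,734.48
Lots of 215 are cheaper by £246.40.

£246.40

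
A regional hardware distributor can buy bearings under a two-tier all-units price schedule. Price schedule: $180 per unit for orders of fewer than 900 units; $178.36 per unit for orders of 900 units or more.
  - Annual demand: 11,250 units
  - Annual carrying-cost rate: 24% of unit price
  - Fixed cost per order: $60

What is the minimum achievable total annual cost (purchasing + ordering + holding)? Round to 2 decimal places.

$2,026,562.88

H₁ = 24%×$180 = $43.2000;  H₂ = 24%×$178.36 = $42.8064
EOQ₁ = √(2×11,250×60/43.2000) = 176.78  (< 900, feasible at tier 1)
EOQ₂ = √(2×11,250×60/42.8064) = 177.59  (< 900 → use Q = 900 at tier-2 price)
TC(tier 1 (EOQ₁), Q≈176.8) = $2,032,636.75
TC(tier 2, Q≈900.0) = $2,026,562.88
Minimum at tier 2: $2,026,562.88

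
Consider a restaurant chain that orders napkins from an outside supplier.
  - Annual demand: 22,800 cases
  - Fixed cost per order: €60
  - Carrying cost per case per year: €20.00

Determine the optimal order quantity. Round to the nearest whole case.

370 cases

EOQ = √(2DS/H) = √(2 × 22,800 × 60 / 20)
    = √(136,800.00) ≈ 369.86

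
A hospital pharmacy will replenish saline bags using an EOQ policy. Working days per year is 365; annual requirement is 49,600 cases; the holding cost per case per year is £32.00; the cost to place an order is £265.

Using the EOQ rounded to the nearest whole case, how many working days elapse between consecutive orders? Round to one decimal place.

6.7 days

Optimal lot size Q* = (2 × 49,600 × £265 / £32)^½ ≈ 906.37 → Q = 906 cases
Days between orders = 365 / (D/Q) = 365 / 54.746 ≈ 6.667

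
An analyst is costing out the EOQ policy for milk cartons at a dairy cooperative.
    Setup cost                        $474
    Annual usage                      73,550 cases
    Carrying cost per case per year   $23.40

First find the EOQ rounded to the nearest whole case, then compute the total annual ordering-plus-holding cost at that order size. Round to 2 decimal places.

2DS/H = 2·73,550·474/23.4 = 2,979,717.95
EOQ = √2,979,717.95 ≈ 1,726.19 → Q = 1,726 cases
Annual ordering cost = (D/Q)·S = (73,550/1,726) × 474 = $20,198.55
Annual holding cost  = (Q/2)·H = (1,726/2) × 23.4 = $20,194.20
Total = $20,198.55 + $20,194.20 = $40,392.75

$40,392.75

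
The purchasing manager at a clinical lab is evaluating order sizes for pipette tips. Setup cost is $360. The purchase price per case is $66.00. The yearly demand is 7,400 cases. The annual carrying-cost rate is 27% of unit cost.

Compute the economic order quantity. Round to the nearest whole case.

H = i·C = 0.27 × $66 = $17.8200 per case-year
EOQ = √(2DS/H) = √(2 × 7,400 × 360 / 17.82)
    = √(298,989.90) ≈ 546.80

547 cases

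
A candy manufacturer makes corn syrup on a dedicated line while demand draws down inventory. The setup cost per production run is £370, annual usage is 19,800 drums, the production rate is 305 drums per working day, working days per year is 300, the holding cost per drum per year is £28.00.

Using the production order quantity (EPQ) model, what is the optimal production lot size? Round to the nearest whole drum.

d = 19,800/300 = 66.0000 drums/day;  effective holding cost H(1 − d/p) = 28·(1 − 66.0000/305) = 21.94098
Q* = √(2DS / H_eff) = √(2·19,800·370 / 21.94098) ≈ 817.19

817 drums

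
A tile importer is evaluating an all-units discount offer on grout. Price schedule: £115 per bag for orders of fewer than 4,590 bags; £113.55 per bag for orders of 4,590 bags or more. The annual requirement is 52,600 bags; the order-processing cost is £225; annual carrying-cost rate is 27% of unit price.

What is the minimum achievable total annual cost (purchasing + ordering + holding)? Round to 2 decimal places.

£6,045,669.69

H₁ = 27%×£115 = £31.0500;  H₂ = 27%×£113.55 = £30.6585
EOQ₁ = √(2×52,600×225/31.0500) = 873.11  (< 4,590, feasible at tier 1)
EOQ₂ = √(2×52,600×225/30.6585) = 878.67  (< 4,590 → use Q = 4,590 at tier-2 price)
TC(tier 1 (EOQ₁), Q≈873.1) = £6,076,110.03
TC(tier 2, Q≈4,590.0) = £6,045,669.69
Minimum at tier 2: £6,045,669.69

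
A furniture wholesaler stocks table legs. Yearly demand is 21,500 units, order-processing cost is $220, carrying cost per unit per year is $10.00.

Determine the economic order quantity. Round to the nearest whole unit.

2DS/H = 2·21,500·220/10 = 946,000.00
EOQ = √946,000.00 ≈ 972.63

973 units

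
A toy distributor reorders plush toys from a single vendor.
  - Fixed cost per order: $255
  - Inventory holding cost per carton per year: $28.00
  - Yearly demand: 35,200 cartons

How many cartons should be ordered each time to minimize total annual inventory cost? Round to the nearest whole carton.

801 cartons

Optimal lot size Q* = (2 × 35,200 × $255 / $28)^½ ≈ 800.71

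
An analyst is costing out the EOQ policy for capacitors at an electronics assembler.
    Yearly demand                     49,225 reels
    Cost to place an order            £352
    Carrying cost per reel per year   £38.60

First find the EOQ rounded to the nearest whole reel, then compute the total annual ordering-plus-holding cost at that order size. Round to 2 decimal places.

£36,574.04

Optimal lot size Q* = (2 × 49,225 × £352 / £38.6)^½ ≈ 947.51 → Q = 948 reels
Annual ordering cost = (D/Q)·S = (49,225/948) × 352 = £18,277.64
Annual holding cost  = (Q/2)·H = (948/2) × 38.6 = £18,296.40
Total = £18,277.64 + £18,296.40 = £36,574.04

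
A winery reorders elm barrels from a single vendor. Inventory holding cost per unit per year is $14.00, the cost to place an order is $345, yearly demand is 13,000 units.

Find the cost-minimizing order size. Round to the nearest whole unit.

800 units

Q* = √(2·D·S / H) = √(2·13,000·345 / 14) = √640,714.3 ≈ 800.45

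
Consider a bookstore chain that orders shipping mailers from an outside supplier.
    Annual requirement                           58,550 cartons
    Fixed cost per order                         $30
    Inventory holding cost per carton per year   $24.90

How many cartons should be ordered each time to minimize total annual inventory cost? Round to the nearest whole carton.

Q* = √(2·D·S / H) = √(2·58,550·30 / 24.9) = √141,084.3 ≈ 375.61

376 cartons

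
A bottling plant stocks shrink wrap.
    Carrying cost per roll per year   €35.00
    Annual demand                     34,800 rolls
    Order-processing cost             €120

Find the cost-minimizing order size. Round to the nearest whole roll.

488 rolls

Q* = √(2·D·S / H) = √(2·34,800·120 / 35) = √238,628.6 ≈ 488.50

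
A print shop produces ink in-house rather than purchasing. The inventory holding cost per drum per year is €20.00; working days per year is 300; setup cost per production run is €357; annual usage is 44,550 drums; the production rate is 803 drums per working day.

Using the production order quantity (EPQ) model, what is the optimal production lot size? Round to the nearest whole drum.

1,397 drums

Daily demand d = 44,550/300 = 148.500; p = 803; 1 − d/p = 0.81507
EPQ = √(2DS / (H(1 − d/p)))
    = √(2 × 44,550 × 357 / (20 × 0.81507)) ≈ 1,396.89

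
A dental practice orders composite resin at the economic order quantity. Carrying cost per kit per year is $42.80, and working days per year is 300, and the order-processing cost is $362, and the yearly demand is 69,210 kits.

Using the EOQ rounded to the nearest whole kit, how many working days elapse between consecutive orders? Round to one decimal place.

Optimal lot size Q* = (2 × 69,210 × $362 / $42.8)^½ ≈ 1,082.01 → Q = 1,082 kits
Cycle time = (working days × Q)/D = (300 × 1,082) / 69,210 = 4.690 days

4.7 days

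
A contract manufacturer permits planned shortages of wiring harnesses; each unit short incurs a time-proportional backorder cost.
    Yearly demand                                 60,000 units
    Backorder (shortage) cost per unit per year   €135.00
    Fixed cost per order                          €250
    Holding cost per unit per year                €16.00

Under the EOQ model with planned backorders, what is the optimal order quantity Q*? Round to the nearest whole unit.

1,448 units

Basic EOQ = √(2·60,000·250/16) = 1,369.306
Backorder adjustment √((H+b)/b) = √((16+135)/135) = 1.0576
Q* = 1,369.306 × 1.0576 ≈ 1,448.18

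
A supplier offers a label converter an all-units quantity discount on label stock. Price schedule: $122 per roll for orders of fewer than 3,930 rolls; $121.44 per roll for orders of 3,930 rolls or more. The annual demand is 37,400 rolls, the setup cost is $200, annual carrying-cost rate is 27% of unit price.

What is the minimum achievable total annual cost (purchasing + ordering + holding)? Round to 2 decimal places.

H₁ = 27%×$122 = $32.9400;  H₂ = 27%×$121.44 = $32.7888
EOQ₁ = √(2×37,400×200/32.9400) = 673.91  (< 3,930, feasible at tier 1)
EOQ₂ = √(2×37,400×200/32.7888) = 675.47  (< 3,930 → use Q = 3,930 at tier-2 price)
TC(tier 1 (EOQ₁), Q≈673.9) = $4,584,998.70
TC(tier 2, Q≈3,930.0) = $4,608,189.30
Minimum at tier 1 (EOQ₁): $4,584,998.70

$4,584,998.70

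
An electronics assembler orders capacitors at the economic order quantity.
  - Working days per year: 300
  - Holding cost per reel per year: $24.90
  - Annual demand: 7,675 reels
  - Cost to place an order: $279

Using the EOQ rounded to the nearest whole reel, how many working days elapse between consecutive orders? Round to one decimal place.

EOQ = √(2DS/H) = √(2 × 7,675 × 279 / 24.9)
    = √(171,993.98) ≈ 414.72 → Q = 415 reels
Days between orders = 300 / (D/Q) = 300 / 18.494 ≈ 16.221

16.2 days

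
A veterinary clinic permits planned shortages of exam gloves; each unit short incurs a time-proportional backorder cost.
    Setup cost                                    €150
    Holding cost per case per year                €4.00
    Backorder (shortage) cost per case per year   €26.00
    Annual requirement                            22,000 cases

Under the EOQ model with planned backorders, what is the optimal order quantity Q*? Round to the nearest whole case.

1,380 cases

Basic EOQ = √(2·22,000·150/4) = 1,284.523
Backorder adjustment √((H+b)/b) = √((4+26)/26) = 1.0742
Q* = 1,284.523 × 1.0742 ≈ 1,379.80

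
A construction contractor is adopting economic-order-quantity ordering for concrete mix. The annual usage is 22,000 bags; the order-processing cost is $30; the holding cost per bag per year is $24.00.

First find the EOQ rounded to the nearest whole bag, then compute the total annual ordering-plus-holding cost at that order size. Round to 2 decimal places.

2DS/H = 2·22,000·30/24 = 55,000.00
EOQ = √55,000.00 ≈ 234.52 → Q = 235 bags
Annual ordering cost = (D/Q)·S = (22,000/235) × 30 = $2,808.51
Annual holding cost  = (Q/2)·H = (235/2) × 24 = $2,820.00
Total = $2,808.51 + $2,820.00 = $5,628.51

$5,628.51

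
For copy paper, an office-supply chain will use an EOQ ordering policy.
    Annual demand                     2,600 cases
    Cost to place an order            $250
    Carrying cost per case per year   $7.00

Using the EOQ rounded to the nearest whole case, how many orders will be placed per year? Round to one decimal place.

Optimal lot size Q* = (2 × 2,600 × $250 / $7)^½ ≈ 430.95 → Q = 431
N = D/Q = 2,600/431 ≈ 6.032 orders/yr

6.0 orders per year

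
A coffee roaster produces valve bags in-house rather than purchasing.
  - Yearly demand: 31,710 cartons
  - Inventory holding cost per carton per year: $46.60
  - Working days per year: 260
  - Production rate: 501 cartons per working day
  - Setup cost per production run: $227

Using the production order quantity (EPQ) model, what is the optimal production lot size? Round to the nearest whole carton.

639 cartons

Daily demand d = 31,710/260 = 121.962; p = 501; 1 − d/p = 0.75656
EPQ = √(2DS / (H(1 − d/p)))
    = √(2 × 31,710 × 227 / (46.6 × 0.75656)) ≈ 639.01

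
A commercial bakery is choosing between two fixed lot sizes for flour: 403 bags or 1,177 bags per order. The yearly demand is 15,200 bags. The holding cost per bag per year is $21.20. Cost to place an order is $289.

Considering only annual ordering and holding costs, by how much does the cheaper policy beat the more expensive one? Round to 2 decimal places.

$1,036.35

For each Q, cost = (D/Q)·S + (Q/2)·H.
TC(403) = (15,200/403)×289 + (403/2)×21.2 = $15,172.05
TC(1,177) = (15,200/1,177)×289 + (1,177/2)×21.2 = $16,208.40
Cheaper: Q = 403.  Difference = $1,036.35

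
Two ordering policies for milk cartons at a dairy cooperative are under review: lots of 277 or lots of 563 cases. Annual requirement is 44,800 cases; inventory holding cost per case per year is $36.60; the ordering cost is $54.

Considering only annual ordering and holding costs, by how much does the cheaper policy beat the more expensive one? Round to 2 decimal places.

For each Q, cost = (D/Q)·S + (Q/2)·H.
TC(277) = (44,800/277)×54 + (277/2)×36.6 = $13,802.67
TC(563) = (44,800/563)×54 + (563/2)×36.6 = $14,599.88
Lots of 277 are cheaper by $797.21.

$797.21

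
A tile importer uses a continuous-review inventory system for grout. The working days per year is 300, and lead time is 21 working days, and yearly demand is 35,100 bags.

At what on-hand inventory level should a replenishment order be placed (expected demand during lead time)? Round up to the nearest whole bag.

Daily demand d = 35,100 / 300 = 117.000 bags/day
Demand during lead time = 117.000 × 21 = 2,457.00
Reorder point = 2,457.00 → round up

2,457 bags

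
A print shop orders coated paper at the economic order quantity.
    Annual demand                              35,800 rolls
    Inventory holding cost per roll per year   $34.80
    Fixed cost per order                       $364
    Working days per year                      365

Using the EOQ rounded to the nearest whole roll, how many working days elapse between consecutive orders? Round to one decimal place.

8.8 days

2DS/H = 2·35,800·364/34.8 = 748,919.54
EOQ = √748,919.54 ≈ 865.40 → Q = 865 rolls
T = Q/D × 365 days = 865/35,800 × 365 = 8.819 days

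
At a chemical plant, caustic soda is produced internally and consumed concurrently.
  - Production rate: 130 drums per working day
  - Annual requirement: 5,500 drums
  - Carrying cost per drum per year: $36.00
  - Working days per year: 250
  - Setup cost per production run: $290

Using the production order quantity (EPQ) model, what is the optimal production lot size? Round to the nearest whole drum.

327 drums

Daily demand d = 5,500/250 = 22.000; p = 130; 1 − d/p = 0.83077
EPQ = √(2DS / (H(1 − d/p)))
    = √(2 × 5,500 × 290 / (36 × 0.83077)) ≈ 326.59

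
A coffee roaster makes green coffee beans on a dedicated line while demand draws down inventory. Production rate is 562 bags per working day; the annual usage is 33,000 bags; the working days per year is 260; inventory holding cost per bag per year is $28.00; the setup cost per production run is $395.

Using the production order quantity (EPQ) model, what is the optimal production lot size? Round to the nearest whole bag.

1,097 bags

d = 33,000/260 = 126.9231 bags/day;  effective holding cost H(1 − d/p) = 28·(1 − 126.9231/562) = 21.67643
Q* = √(2DS / H_eff) = √(2·33,000·395 / 21.67643) ≈ 1,096.67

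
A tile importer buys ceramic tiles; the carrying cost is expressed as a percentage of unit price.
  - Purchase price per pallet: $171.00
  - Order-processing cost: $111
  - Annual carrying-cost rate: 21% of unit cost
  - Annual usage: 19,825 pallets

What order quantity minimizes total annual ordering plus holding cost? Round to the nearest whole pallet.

350 pallets

H = i·C = 0.21 × $171 = $35.9100 per pallet-year
Optimal lot size Q* = (2 × 19,825 × $111 / $35.91)^½ ≈ 350.09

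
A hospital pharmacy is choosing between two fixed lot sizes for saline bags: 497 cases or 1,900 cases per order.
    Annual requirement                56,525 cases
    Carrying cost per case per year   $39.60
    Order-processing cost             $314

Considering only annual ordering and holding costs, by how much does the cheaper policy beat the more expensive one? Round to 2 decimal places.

TC(Q) = (D/Q)S + (Q/2)H
TC(497) = (56,525/497)×314 + (497/2)×39.6 = $45,552.57
TC(1,900) = (56,525/1,900)×314 + (1,900/2)×39.6 = $46,961.50
Cheaper: Q = 497.  Difference = $1,408.93

$1,408.93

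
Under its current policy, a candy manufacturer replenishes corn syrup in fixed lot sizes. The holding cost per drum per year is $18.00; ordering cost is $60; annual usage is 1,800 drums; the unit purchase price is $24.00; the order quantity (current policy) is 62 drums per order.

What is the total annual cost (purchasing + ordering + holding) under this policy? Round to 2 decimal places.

$45,499.94

Ordering: D/Q × S = 1,800/62 × $60 = $1,741.94
Holding:  Q/2 × H = 62/2 × $18 = $558.00
Purchase cost = D·C = 1,800 × 24 = $43,200.00
Total = $1,741.94 + $558.00 + $43,200.00 = $45,499.94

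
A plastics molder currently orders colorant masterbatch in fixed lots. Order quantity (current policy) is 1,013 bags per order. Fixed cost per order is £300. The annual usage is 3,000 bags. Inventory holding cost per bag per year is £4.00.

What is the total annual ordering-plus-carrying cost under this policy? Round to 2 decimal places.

£2,914.45

Annual ordering cost = (D/Q)·S = (3,000/1,013) × 300 = £888.45
Annual holding cost  = (Q/2)·H = (1,013/2) × 4 = £2,026.00
Total = £888.45 + £2,026.00 = £2,914.45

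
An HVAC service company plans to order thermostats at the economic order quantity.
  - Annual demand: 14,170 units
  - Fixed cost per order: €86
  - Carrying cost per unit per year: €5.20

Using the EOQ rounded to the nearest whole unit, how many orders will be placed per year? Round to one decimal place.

20.7 orders per year

2DS/H = 2·14,170·86/5.2 = 468,700.00
EOQ = √468,700.00 ≈ 684.62 → Q = 685
Orders per year = D/Q = 14,170 / 685 = 20.686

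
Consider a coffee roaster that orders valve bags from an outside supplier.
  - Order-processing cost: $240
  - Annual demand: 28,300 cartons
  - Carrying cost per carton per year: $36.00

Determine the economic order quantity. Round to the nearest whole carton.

614 cartons

Optimal lot size Q* = (2 × 28,300 × $240 / $36)^½ ≈ 614.27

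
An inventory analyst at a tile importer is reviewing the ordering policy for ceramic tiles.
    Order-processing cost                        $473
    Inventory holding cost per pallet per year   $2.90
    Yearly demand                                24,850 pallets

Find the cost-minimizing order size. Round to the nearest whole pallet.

Optimal lot size Q* = (2 × 24,850 × $473 / $2.9)^½ ≈ 2,847.15

2,847 pallets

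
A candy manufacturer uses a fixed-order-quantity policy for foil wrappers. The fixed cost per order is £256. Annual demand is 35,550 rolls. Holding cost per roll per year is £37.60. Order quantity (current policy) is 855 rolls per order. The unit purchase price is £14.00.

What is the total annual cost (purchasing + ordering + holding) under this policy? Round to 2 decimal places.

Annual ordering cost = (D/Q)·S = (35,550/855) × 256 = £10,644.21
Annual holding cost  = (Q/2)·H = (855/2) × 37.6 = £16,074.00
Purchase cost = D·C = 35,550 × 14 = £497,700.00
Total = £10,644.21 + £16,074.00 + £497,700.00 = £524,418.21

£524,418.21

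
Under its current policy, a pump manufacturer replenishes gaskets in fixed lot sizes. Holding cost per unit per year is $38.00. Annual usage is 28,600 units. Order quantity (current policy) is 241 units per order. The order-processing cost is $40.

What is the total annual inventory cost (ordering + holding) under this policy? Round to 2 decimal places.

Annual ordering cost = (D/Q)·S = (28,600/241) × 40 = $4,746.89
Annual holding cost  = (Q/2)·H = (241/2) × 38 = $4,579.00
Total = $4,746.89 + $4,579.00 = $9,325.89

$9,325.89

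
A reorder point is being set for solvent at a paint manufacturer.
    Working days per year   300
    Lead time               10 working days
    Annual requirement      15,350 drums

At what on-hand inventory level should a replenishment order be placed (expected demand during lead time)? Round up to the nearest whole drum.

Daily demand d = 15,350 / 300 = 51.167 drums/day
Demand during lead time = 51.167 × 10 = 511.67
Reorder point = 511.67 → round up

512 drums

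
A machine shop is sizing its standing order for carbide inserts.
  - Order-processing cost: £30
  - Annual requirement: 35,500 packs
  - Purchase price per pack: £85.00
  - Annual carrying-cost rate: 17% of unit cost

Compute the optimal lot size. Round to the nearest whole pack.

Carrying cost H = £85 × 17% = £14.4500/pack/yr
2DS/H = 2·35,500·30/14.45 = 147,404.84
EOQ = √147,404.84 ≈ 383.93

384 packs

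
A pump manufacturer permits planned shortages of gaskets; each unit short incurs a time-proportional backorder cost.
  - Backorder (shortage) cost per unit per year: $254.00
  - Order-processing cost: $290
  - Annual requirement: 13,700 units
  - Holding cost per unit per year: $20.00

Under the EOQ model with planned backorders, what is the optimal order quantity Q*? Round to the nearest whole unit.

Q* = √(2DS/H) · √((H + b)/b)
   = √(2 × 13,700 × 290 / 20) · √((20 + 254) / 254)
   = 630.317 × 1.0386 ≈ 654.66

655 units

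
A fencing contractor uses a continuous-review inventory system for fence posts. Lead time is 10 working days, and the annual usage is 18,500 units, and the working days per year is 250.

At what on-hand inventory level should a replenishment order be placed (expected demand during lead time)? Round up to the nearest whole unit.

Daily demand d = 18,500 / 250 = 74.000 units/day
Demand during lead time = 74.000 × 10 = 740.00
Reorder point = 740.00 → round up

740 units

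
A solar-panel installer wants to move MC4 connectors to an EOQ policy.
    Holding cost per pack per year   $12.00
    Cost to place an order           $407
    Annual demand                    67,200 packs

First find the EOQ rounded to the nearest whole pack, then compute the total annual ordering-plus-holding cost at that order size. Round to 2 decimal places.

Q* = √(2·D·S / H) = √(2·67,200·407 / 12) = √4,558,400.0 ≈ 2,135.04 → Q = 2,135 packs
Orders/yr = 67,200/2,135 = 31.475; ordering cost = 31.475 × $407 = $12,810.49
Average inventory = 2,135/2 = 1067.5; holding cost = 1067.5 × $12 = $12,810.00
Total = $12,810.49 + $12,810.00 = $25,620.49

$25,620.49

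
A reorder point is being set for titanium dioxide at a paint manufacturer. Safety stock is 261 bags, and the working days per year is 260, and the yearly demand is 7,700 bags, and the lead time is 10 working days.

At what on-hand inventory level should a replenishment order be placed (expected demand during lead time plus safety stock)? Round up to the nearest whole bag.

Daily demand d = 7,700 / 260 = 29.615 bags/day
Demand during lead time = 29.615 × 10 = 296.15
Reorder point = 296.15 + 261 = 557.15 → round up

558 bags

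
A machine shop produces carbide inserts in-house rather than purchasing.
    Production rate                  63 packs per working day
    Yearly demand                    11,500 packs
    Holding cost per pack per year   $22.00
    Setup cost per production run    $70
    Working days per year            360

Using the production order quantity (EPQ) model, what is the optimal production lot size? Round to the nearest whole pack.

385 packs

Daily demand d = 11,500/360 = 31.944; p = 63; 1 − d/p = 0.49295
EPQ = √(2DS / (H(1 − d/p)))
    = √(2 × 11,500 × 70 / (22 × 0.49295)) ≈ 385.30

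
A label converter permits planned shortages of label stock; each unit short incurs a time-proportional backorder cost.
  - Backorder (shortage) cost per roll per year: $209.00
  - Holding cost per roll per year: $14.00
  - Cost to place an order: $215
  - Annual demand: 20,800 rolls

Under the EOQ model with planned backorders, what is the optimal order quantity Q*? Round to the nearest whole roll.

Basic EOQ = √(2·20,800·215/14) = 799.285
Backorder adjustment √((H+b)/b) = √((14+209)/209) = 1.0329
Q* = 799.285 × 1.0329 ≈ 825.62

826 rolls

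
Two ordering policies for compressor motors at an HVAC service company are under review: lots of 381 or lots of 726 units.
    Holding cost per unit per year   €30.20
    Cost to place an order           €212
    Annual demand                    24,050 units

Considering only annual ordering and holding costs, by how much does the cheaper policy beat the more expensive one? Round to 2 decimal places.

TC(Q) = (D/Q)S + (Q/2)H
TC(381) = (24,050/381)×212 + (381/2)×30.2 = €19,135.25
TC(726) = (24,050/726)×212 + (726/2)×30.2 = €17,985.47
Cheaper: Q = 726.  Difference = €1,149.79

€1,149.79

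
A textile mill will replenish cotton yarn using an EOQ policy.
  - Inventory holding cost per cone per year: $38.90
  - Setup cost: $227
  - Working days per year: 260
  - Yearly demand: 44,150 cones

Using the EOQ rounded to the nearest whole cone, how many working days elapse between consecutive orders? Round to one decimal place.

Q* = √(2·D·S / H) = √(2·44,150·227 / 38.9) = √515,272.5 ≈ 717.82 → Q = 718 cones
Days between orders = 260 / (D/Q) = 260 / 61.490 ≈ 4.228

4.2 days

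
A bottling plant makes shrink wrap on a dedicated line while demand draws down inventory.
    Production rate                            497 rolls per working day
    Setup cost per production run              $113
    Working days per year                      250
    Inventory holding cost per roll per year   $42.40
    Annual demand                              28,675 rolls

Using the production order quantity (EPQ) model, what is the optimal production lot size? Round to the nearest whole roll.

446 rolls

Daily demand d = 28,675/250 = 114.700; p = 497; 1 − d/p = 0.76922
EPQ = √(2DS / (H(1 − d/p)))
    = √(2 × 28,675 × 113 / (42.4 × 0.76922)) ≈ 445.76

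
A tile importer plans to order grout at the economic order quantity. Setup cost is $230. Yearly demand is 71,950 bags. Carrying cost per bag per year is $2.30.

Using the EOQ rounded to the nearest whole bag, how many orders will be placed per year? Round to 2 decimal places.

Q* = √(2·D·S / H) = √(2·71,950·230 / 2.3) = √14,390,000.0 ≈ 3,793.42 → Q = 3,793
Orders per year = D/Q = 71,950 / 3,793 = 18.969

18.97 orders per year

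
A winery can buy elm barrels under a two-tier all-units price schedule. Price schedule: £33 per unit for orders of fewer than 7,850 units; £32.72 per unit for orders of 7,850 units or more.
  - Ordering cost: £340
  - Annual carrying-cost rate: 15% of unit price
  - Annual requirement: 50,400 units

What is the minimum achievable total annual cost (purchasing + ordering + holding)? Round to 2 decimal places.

£1,670,534.83

H₁ = 15%×£33 = £4.9500;  H₂ = 15%×£32.72 = £4.9080
EOQ₁ = √(2×50,400×340/4.9500) = 2,631.28  (< 7,850, feasible at tier 1)
EOQ₂ = √(2×50,400×340/4.9080) = 2,642.51  (< 7,850 → use Q = 7,850 at tier-2 price)
TC(tier 1 (EOQ₁), Q≈2,631.3) = £1,676,224.84
TC(tier 2, Q≈7,850.0) = £1,670,534.83
Minimum at tier 2: £1,670,534.83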